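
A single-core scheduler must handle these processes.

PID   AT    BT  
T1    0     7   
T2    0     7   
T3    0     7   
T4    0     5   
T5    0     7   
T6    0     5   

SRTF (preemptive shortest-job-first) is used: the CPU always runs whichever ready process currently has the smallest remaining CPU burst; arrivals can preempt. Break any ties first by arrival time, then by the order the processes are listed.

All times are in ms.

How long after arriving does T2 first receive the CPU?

Gantt: | T4 0-5 | T6 5-10 | T1 10-17 | T2 17-24 | T3 24-31 | T5 31-38 |
Completion: T1=17  T2=24  T3=31  T4=5  T5=38  T6=10
Turnaround (C−A): T1=17  T2=24  T3=31  T4=5  T5=38  T6=10
Response(T2) = first start − arrival = 17 − 0 = 17

17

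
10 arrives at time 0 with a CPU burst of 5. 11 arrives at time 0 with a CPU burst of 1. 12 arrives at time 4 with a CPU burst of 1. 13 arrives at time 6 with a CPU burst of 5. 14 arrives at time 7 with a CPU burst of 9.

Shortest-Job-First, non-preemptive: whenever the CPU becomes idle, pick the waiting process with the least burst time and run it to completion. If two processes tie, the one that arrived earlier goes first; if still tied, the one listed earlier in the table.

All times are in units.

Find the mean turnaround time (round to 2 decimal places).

Gantt: | 11 0-1 | 10 1-6 | 12 6-7 | 13 7-12 | 14 12-21 |
Completion: 10=6  11=1  12=7  13=12  14=21
Turnaround times: 10=6, 11=1, 12=3, 13=6, 14=14
Average turnaround = (6+1+3+6+14) / 5 = 30/5 = 6.00

6.00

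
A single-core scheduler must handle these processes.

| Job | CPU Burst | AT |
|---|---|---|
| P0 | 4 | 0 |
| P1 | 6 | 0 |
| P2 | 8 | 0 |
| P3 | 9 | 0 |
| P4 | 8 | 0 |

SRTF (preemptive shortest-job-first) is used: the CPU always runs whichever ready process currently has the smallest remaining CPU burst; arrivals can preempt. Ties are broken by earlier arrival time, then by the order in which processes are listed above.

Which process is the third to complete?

P2

Gantt: | P0 0-4 | P1 4-10 | P2 10-18 | P4 18-26 | P3 26-35 |
Completion: P0=4  P1=10  P2=18  P3=35  P4=26
Turnaround (C−A): P0=4  P1=10  P2=18  P3=35  P4=26
Finish order: P0 → P1 → P2 → P4 → P3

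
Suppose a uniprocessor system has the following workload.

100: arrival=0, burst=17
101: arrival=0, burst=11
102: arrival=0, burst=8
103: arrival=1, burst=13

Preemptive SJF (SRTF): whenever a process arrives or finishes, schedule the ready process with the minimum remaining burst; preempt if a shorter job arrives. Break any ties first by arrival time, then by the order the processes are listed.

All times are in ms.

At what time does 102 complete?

8

Schedule: | 102 0-8 | 101 8-19 | 103 19-32 | 100 32-49 |
Completion: 100=49  101=19  102=8  103=32
Turnaround (C−A): 100=49  101=19  102=8  103=31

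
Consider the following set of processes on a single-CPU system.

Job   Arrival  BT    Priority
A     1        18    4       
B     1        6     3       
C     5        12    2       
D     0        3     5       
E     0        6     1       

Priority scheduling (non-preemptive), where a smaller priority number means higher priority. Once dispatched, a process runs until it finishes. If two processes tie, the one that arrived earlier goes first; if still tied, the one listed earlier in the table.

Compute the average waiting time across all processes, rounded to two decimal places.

Gantt: | E 0-6 | C 6-18 | B 18-24 | A 24-42 | D 42-45 |
Completion: A=42  B=24  C=18  D=45  E=6
Waiting times: A=23, B=17, C=1, D=42, E=0
Average waiting = (23+17+1+42+0) / 5 = 83/5 = 16.60

16.60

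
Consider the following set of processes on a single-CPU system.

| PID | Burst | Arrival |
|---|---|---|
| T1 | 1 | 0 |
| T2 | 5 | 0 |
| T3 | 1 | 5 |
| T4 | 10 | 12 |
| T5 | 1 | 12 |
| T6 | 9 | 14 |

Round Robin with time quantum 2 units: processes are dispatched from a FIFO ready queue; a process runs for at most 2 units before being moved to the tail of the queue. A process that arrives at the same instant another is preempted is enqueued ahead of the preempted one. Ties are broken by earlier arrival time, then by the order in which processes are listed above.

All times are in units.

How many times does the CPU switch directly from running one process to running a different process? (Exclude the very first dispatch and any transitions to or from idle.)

13

Gantt: | T1 0-1 | T2 1-5 | T3 5-6 | T2 6-7 | idle 7-12 | T4 12-14 | T5 14-15 | T6 15-17 | T4 17-19 | T6 19-21 | T4 21-23 | T6 23-25 | T4 25-27 | T6 27-29 | T4 29-31 | T6 31-32 |
Completion: T1=1  T2=7  T3=6  T4=31  T5=15  T6=32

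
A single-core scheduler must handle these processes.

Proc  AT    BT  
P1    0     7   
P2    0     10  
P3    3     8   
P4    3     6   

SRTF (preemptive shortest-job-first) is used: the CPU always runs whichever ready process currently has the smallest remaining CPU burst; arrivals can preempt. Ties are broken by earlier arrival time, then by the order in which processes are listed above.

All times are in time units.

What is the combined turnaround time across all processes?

Gantt: | P1 0-7 | P4 7-13 | P3 13-21 | P2 21-31 |
Completion: P1=7  P2=31  P3=21  P4=13
Turnaround = completion − arrival: P1=7, P2=31, P3=18, P4=10
Total turnaround = 7 + 31 + 18 + 10 = 66

66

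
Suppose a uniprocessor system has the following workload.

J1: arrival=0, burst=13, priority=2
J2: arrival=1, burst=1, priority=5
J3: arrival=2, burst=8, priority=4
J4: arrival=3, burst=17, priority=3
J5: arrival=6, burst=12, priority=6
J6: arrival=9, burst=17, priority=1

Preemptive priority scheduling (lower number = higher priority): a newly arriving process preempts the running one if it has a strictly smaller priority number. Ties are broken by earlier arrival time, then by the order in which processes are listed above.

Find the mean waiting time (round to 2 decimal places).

Timeline: | J1 0-9 | J6 9-26 | J1 26-30 | J4 30-47 | J3 47-55 | J2 55-56 | J5 56-68 |
Completion: J1=30  J2=56  J3=55  J4=47  J5=68  J6=26
Turnaround (C−A): J1=30  J2=55  J3=53  J4=44  J5=62  J6=17
Waiting times: J1=17, J2=54, J3=45, J4=27, J5=50, J6=0
Average waiting = (17+54+45+27+50+0) / 6 = 193/6 = 32.17

32.17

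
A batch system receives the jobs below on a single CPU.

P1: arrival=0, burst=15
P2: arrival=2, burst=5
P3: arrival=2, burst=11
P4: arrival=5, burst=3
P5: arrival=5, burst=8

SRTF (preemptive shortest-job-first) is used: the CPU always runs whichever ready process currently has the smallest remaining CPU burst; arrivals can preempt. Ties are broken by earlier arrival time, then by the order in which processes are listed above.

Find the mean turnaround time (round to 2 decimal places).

Timeline: | P1 0-2 | P2 2-7 | P4 7-10 | P5 10-18 | P3 18-29 | P1 29-42 |
Completion: P1=42  P2=7  P3=29  P4=10  P5=18
Turnaround (C−A): P1=42  P2=5  P3=27  P4=5  P5=13
Turnaround times: P1=42, P2=5, P3=27, P4=5, P5=13
Average turnaround = (42+5+27+5+13) / 5 = 92/5 = 18.40

18.40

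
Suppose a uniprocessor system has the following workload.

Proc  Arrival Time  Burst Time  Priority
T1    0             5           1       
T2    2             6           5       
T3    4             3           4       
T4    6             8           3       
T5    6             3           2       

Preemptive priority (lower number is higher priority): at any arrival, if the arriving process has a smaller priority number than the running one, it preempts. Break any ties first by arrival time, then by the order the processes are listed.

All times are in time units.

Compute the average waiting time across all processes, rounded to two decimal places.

6.40

Timeline: | T1 0-5 | T3 5-6 | T5 6-9 | T4 9-17 | T3 17-19 | T2 19-25 |
Completion: T1=5  T2=25  T3=19  T4=17  T5=9
Turnaround (C−A): T1=5  T2=23  T3=15  T4=11  T5=3
Waiting times: T1=0, T2=17, T3=12, T4=3, T5=0
Average waiting = (0+17+12+3+0) / 5 = 32/5 = 6.40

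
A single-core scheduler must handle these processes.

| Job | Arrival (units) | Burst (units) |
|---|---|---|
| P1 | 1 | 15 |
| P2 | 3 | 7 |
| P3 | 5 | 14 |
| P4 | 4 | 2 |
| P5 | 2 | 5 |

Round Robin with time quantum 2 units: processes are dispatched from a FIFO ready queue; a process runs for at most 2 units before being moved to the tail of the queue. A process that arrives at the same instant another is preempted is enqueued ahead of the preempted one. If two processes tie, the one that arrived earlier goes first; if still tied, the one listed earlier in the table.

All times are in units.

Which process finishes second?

Gantt: | idle 0-1 | P1 1-3 | P5 3-5 | P2 5-7 | P1 7-9 | P4 9-11 | P3 11-13 | P5 13-15 | P2 15-17 | P1 17-19 | P3 19-21 | P5 21-22 | P2 22-24 | P1 24-26 | P3 26-28 | P2 28-29 | P1 29-31 | P3 31-33 | P1 33-35 | P3 35-37 | P1 37-39 | P3 39-41 | P1 41-42 | P3 42-44 |
Completion: P1=42  P2=29  P3=44  P4=11  P5=22
Finish order: P4 → P5 → P2 → P1 → P3

P5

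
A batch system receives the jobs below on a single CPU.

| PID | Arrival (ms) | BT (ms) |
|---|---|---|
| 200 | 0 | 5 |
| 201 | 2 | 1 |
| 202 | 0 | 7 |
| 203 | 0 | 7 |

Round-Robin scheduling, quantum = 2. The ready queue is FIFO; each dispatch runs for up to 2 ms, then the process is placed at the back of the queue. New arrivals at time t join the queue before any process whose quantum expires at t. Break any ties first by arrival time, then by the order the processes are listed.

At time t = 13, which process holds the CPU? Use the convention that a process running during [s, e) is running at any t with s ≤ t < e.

Timeline: | 200 0-2 | 202 2-4 | 203 4-6 | 201 6-7 | 200 7-9 | 202 9-11 | 203 11-13 | 200 13-14 | 202 14-16 | 203 16-18 | 202 18-19 | 203 19-20 |
Completion: 200=14  201=7  202=19  203=20

200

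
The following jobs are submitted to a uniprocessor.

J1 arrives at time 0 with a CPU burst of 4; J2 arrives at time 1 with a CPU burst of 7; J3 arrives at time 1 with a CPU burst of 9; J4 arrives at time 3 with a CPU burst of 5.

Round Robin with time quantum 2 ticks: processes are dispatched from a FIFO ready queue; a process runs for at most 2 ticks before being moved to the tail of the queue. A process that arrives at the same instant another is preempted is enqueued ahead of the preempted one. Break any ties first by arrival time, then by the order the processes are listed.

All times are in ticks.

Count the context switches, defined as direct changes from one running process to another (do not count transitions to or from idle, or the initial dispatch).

12

Timeline: | J1 0-2 | J2 2-4 | J3 4-6 | J1 6-8 | J4 8-10 | J2 10-12 | J3 12-14 | J4 14-16 | J2 16-18 | J3 18-20 | J4 20-21 | J2 21-22 | J3 22-25 |
Completion: J1=8  J2=22  J3=25  J4=21
Turnaround (C−A): J1=8  J2=21  J3=24  J4=18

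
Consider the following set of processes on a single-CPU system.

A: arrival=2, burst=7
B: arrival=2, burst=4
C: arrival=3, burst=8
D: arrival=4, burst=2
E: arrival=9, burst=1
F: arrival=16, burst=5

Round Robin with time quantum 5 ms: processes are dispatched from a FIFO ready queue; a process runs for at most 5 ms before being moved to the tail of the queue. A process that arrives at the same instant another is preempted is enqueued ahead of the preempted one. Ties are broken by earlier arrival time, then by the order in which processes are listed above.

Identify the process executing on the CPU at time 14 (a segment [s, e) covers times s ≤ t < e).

Timeline: | idle 0-2 | A 2-7 | B 7-11 | C 11-16 | D 16-18 | A 18-20 | E 20-21 | F 21-26 | C 26-29 |
Completion: A=20  B=11  C=29  D=18  E=21  F=26

C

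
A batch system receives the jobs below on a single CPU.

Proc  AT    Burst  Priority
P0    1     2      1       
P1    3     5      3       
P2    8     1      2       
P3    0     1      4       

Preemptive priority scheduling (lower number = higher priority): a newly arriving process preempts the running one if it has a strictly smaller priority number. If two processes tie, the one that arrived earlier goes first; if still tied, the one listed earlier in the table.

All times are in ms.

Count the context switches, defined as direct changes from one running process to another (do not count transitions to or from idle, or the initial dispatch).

Schedule: | P3 0-1 | P0 1-3 | P1 3-8 | P2 8-9 |
Completion: P0=3  P1=8  P2=9  P3=1
Turnaround (C−A): P0=2  P1=5  P2=1  P3=1

3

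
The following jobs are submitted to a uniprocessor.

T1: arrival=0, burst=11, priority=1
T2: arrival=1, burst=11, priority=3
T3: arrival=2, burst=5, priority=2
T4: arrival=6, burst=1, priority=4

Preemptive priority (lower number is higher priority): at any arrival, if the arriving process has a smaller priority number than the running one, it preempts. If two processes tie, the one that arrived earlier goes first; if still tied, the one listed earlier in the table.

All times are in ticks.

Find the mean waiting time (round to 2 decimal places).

11.25

Schedule: | T1 0-11 | T3 11-16 | T2 16-27 | T4 27-28 |
Completion: T1=11  T2=27  T3=16  T4=28
Turnaround (C−A): T1=11  T2=26  T3=14  T4=22
Waiting times: T1=0, T2=15, T3=9, T4=21
Average waiting = (0+15+9+21) / 4 = 45/4 = 11.25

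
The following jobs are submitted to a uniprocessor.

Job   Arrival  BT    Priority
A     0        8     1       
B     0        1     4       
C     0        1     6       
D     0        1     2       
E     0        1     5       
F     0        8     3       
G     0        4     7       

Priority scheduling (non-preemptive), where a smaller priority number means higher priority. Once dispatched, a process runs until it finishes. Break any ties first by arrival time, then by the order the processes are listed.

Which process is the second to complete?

D

Timeline: | A 0-8 | D 8-9 | F 9-17 | B 17-18 | E 18-19 | C 19-20 | G 20-24 |
Completion: A=8  B=18  C=20  D=9  E=19  F=17  G=24
Turnaround (C−A): A=8  B=18  C=20  D=9  E=19  F=17  G=24
Finish order: A → D → F → B → E → C → G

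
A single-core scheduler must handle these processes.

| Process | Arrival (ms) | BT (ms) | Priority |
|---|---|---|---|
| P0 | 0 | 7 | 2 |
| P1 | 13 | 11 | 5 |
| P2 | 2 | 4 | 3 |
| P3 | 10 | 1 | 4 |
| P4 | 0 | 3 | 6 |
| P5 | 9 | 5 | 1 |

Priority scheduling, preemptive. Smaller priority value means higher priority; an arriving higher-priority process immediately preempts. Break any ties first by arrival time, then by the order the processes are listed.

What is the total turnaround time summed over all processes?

Schedule: | P0 0-7 | P2 7-9 | P5 9-14 | P2 14-16 | P3 16-17 | P1 17-28 | P4 28-31 |
Completion: P0=7  P1=28  P2=16  P3=17  P4=31  P5=14
Turnaround (C−A): P0=7  P1=15  P2=14  P3=7  P4=31  P5=5
Turnaround = completion − arrival: P0=7, P1=15, P2=14, P3=7, P4=31, P5=5
Total turnaround = 7 + 15 + 14 + 7 + 31 + 5 = 79

79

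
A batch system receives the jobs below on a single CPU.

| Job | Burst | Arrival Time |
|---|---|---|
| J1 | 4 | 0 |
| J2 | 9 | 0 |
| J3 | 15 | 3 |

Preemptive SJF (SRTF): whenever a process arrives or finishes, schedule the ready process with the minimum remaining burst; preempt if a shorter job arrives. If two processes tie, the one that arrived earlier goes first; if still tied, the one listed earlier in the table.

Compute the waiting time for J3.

10

Timeline: | J1 0-4 | J2 4-13 | J3 13-28 |
Completion: J1=4  J2=13  J3=28
Turnaround (C−A): J1=4  J2=13  J3=25
Waiting(J3) = turnaround − burst = 25 − 15 = 10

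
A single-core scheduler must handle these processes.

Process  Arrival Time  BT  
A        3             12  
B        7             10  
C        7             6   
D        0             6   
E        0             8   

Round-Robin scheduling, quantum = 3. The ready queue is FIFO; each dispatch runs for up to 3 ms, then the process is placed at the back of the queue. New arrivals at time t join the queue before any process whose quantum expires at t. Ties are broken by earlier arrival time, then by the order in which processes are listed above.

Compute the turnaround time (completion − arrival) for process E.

26

Gantt: | D 0-3 | E 3-6 | A 6-9 | D 9-12 | E 12-15 | B 15-18 | C 18-21 | A 21-24 | E 24-26 | B 26-29 | C 29-32 | A 32-35 | B 35-38 | A 38-41 | B 41-42 |
Completion: A=41  B=42  C=32  D=12  E=26
Turnaround (C−A): A=38  B=35  C=25  D=12  E=26
Turnaround(E) = completion − arrival = 26 − 0 = 26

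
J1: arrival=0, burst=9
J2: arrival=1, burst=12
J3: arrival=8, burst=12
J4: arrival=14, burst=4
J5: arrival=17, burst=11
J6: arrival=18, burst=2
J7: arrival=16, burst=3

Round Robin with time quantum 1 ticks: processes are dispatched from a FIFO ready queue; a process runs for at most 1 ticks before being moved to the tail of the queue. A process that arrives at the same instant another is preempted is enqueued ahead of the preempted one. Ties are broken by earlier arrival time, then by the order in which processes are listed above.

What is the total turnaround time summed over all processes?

198

Timeline: | J1 0-1 | J2 1-2 | J1 2-3 | J2 3-4 | J1 4-5 | J2 5-6 | J1 6-7 | J2 7-8 | J1 8-9 | J3 9-10 | J2 10-11 | J1 11-12 | J3 12-13 | J2 13-14 | J1 14-15 | J3 15-16 | J4 16-17 | J2 17-18 | J1 18-19 | J7 19-20 | J3 20-21 | J5 21-22 | J4 22-23 | J6 23-24 | J2 24-25 | J1 25-26 | J7 26-27 | J3 27-28 | J5 28-29 | J4 29-30 | J6 30-31 | J2 31-32 | J7 32-33 | J3 33-34 | J5 34-35 | J4 35-36 | J2 36-37 | J3 37-38 | J5 38-39 | J2 39-40 | J3 40-41 | J5 41-42 | J2 42-43 | J3 43-44 | J5 44-45 | J3 45-46 | J5 46-47 | J3 47-48 | J5 48-49 | J3 49-50 | J5 50-53 |
Completion: J1=26  J2=43  J3=50  J4=36  J5=53  J6=31  J7=33
Turnaround = completion − arrival: J1=26, J2=42, J3=42, J4=22, J5=36, J6=13, J7=17
Total turnaround = 26 + 42 + 42 + 22 + 36 + 13 + 17 = 198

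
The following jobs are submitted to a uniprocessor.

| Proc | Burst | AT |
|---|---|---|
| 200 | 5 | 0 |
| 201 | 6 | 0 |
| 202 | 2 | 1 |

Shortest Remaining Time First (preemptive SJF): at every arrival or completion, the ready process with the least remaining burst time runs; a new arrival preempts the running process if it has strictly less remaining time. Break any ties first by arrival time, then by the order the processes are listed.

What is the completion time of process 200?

Gantt: | 200 0-1 | 202 1-3 | 200 3-7 | 201 7-13 |
Completion: 200=7  201=13  202=3
Turnaround (C−A): 200=7  201=13  202=2

7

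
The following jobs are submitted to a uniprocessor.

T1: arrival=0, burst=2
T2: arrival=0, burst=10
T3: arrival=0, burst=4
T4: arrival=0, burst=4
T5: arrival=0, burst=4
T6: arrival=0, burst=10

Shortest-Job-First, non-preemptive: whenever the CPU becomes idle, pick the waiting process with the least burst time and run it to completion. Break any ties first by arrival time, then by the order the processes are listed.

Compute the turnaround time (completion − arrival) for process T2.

Schedule: | T1 0-2 | T3 2-6 | T4 6-10 | T5 10-14 | T2 14-24 | T6 24-34 |
Completion: T1=2  T2=24  T3=6  T4=10  T5=14  T6=34
Turnaround (C−A): T1=2  T2=24  T3=6  T4=10  T5=14  T6=34
Turnaround(T2) = completion − arrival = 24 − 0 = 24

24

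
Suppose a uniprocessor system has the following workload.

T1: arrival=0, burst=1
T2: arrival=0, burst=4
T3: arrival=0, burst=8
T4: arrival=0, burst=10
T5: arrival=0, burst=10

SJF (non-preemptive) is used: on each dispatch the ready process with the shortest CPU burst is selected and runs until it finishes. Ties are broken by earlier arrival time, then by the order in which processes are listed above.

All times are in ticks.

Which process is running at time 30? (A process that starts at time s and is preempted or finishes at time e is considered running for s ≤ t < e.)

T5

Schedule: | T1 0-1 | T2 1-5 | T3 5-13 | T4 13-23 | T5 23-33 |
Completion: T1=1  T2=5  T3=13  T4=23  T5=33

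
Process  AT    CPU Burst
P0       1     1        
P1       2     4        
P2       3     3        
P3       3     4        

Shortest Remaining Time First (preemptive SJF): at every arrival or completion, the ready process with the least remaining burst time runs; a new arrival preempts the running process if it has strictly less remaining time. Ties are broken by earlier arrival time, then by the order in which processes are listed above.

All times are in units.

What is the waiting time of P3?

Gantt: | idle 0-1 | P0 1-2 | P1 2-6 | P2 6-9 | P3 9-13 |
Completion: P0=2  P1=6  P2=9  P3=13
Turnaround (C−A): P0=1  P1=4  P2=6  P3=10
Waiting(P3) = turnaround − burst = 10 − 4 = 6

6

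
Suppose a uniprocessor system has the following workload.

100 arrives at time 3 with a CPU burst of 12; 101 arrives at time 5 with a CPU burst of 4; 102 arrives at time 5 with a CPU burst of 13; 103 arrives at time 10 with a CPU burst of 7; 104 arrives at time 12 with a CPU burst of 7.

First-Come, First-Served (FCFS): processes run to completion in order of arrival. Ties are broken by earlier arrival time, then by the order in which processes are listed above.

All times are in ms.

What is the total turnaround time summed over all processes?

116

Gantt: | idle 0-3 | 100 3-15 | 101 15-19 | 102 19-32 | 103 32-39 | 104 39-46 |
Completion: 100=15  101=19  102=32  103=39  104=46
Turnaround = completion − arrival: 100=12, 101=14, 102=27, 103=29, 104=34
Total turnaround = 12 + 14 + 27 + 29 + 34 = 116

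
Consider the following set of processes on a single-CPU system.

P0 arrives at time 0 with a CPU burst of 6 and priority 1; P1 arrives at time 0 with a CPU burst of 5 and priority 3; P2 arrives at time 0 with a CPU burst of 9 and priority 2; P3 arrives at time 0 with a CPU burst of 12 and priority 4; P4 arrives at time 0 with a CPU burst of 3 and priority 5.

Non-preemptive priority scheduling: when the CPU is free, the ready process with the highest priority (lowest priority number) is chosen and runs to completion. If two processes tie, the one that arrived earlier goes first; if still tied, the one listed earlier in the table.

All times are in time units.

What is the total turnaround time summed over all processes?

108

Timeline: | P0 0-6 | P2 6-15 | P1 15-20 | P3 20-32 | P4 32-35 |
Completion: P0=6  P1=20  P2=15  P3=32  P4=35
Turnaround (C−A): P0=6  P1=20  P2=15  P3=32  P4=35
Turnaround = completion − arrival: P0=6, P1=20, P2=15, P3=32, P4=35
Total turnaround = 6 + 20 + 15 + 32 + 35 = 108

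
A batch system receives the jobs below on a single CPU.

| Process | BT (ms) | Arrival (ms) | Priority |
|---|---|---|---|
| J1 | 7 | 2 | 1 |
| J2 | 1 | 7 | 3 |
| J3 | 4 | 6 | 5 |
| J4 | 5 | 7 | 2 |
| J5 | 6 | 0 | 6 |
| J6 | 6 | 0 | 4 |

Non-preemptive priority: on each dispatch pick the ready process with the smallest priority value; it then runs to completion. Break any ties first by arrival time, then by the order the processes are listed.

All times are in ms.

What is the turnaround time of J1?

11

Schedule: | J6 0-6 | J1 6-13 | J4 13-18 | J2 18-19 | J3 19-23 | J5 23-29 |
Completion: J1=13  J2=19  J3=23  J4=18  J5=29  J6=6
Turnaround(J1) = completion − arrival = 13 − 2 = 11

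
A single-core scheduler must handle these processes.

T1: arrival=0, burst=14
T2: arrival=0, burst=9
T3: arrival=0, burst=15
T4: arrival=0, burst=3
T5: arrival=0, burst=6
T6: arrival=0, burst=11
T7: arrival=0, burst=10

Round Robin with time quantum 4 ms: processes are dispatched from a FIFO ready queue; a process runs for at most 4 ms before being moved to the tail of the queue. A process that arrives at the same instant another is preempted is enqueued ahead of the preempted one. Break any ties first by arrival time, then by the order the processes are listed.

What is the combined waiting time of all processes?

299

Timeline: | T1 0-4 | T2 4-8 | T3 8-12 | T4 12-15 | T5 15-19 | T6 19-23 | T7 23-27 | T1 27-31 | T2 31-35 | T3 35-39 | T5 39-41 | T6 41-45 | T7 45-49 | T1 49-53 | T2 53-54 | T3 54-58 | T6 58-61 | T7 61-63 | T1 63-65 | T3 65-68 |
Completion: T1=65  T2=54  T3=68  T4=15  T5=41  T6=61  T7=63
Turnaround (C−A): T1=65  T2=54  T3=68  T4=15  T5=41  T6=61  T7=63
Waiting = turnaround − burst: T1=51, T2=45, T3=53, T4=12, T5=35, T6=50, T7=53
Total waiting = 51 + 45 + 53 + 12 + 35 + 50 + 53 = 299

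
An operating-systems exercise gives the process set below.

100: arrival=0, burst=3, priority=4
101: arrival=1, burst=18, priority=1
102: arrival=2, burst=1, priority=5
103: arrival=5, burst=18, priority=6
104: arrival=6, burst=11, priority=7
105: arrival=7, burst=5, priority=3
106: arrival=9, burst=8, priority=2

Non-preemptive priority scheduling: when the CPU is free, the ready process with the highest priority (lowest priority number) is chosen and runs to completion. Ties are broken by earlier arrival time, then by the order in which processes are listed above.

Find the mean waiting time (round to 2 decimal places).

Gantt: | 100 0-3 | 101 3-21 | 106 21-29 | 105 29-34 | 102 34-35 | 103 35-53 | 104 53-64 |
Completion: 100=3  101=21  102=35  103=53  104=64  105=34  106=29
Turnaround (C−A): 100=3  101=20  102=33  103=48  104=58  105=27  106=20
Waiting times: 100=0, 101=2, 102=32, 103=30, 104=47, 105=22, 106=12
Average waiting = (0+2+32+30+47+22+12) / 7 = 145/7 = 20.71

20.71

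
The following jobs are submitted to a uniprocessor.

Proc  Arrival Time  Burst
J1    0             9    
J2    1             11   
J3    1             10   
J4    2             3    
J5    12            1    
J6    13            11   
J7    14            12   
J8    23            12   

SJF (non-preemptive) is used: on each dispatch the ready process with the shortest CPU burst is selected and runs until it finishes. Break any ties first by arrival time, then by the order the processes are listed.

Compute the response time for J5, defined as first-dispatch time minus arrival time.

Schedule: | J1 0-9 | J4 9-12 | J5 12-13 | J3 13-23 | J2 23-34 | J6 34-45 | J7 45-57 | J8 57-69 |
Completion: J1=9  J2=34  J3=23  J4=12  J5=13  J6=45  J7=57  J8=69
Turnaround (C−A): J1=9  J2=33  J3=22  J4=10  J5=1  J6=32  J7=43  J8=46
Response(J5) = first start − arrival = 12 − 12 = 0

0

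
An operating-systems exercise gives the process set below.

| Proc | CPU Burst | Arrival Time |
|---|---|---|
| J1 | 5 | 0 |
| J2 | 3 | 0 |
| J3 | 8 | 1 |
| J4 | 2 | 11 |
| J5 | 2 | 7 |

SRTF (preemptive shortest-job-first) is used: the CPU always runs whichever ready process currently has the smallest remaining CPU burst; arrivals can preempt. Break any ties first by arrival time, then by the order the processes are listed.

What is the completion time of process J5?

Schedule: | J2 0-3 | J1 3-8 | J5 8-10 | J3 10-11 | J4 11-13 | J3 13-20 |
Completion: J1=8  J2=3  J3=20  J4=13  J5=10
Turnaround (C−A): J1=8  J2=3  J3=19  J4=2  J5=3

10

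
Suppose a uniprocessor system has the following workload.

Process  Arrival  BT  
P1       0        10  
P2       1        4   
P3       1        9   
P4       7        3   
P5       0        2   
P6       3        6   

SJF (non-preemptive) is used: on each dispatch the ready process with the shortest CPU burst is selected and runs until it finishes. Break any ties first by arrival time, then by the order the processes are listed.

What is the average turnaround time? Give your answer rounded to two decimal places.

13.50

Schedule: | P5 0-2 | P2 2-6 | P6 6-12 | P4 12-15 | P3 15-24 | P1 24-34 |
Completion: P1=34  P2=6  P3=24  P4=15  P5=2  P6=12
Turnaround (C−A): P1=34  P2=5  P3=23  P4=8  P5=2  P6=9
Turnaround times: P1=34, P2=5, P3=23, P4=8, P5=2, P6=9
Average turnaround = (34+5+23+8+2+9) / 6 = 81/6 = 13.50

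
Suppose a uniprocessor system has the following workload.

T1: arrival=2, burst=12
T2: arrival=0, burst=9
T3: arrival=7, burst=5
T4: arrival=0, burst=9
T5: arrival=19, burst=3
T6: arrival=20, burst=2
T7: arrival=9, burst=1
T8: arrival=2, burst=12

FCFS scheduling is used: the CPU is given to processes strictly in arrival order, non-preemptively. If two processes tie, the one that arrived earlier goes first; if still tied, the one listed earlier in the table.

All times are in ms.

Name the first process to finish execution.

Schedule: | T2 0-9 | T4 9-18 | T1 18-30 | T8 30-42 | T3 42-47 | T7 47-48 | T5 48-51 | T6 51-53 |
Completion: T1=30  T2=9  T3=47  T4=18  T5=51  T6=53  T7=48  T8=42
Turnaround (C−A): T1=28  T2=9  T3=40  T4=18  T5=32  T6=33  T7=39  T8=40
Finish order: T2 → T4 → T1 → T8 → T3 → T7 → T5 → T6

T2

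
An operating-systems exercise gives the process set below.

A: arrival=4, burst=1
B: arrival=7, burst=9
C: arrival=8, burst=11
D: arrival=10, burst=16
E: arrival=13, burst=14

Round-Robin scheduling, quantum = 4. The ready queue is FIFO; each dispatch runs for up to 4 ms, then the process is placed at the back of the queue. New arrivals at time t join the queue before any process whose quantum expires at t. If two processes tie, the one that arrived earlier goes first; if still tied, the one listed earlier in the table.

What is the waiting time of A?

0

Gantt: | idle 0-4 | A 4-5 | idle 5-7 | B 7-11 | C 11-15 | D 15-19 | B 19-23 | E 23-27 | C 27-31 | D 31-35 | B 35-36 | E 36-40 | C 40-43 | D 43-47 | E 47-51 | D 51-55 | E 55-57 |
Completion: A=5  B=36  C=43  D=55  E=57
Turnaround (C−A): A=1  B=29  C=35  D=45  E=44
Waiting(A) = turnaround − burst = 1 − 1 = 0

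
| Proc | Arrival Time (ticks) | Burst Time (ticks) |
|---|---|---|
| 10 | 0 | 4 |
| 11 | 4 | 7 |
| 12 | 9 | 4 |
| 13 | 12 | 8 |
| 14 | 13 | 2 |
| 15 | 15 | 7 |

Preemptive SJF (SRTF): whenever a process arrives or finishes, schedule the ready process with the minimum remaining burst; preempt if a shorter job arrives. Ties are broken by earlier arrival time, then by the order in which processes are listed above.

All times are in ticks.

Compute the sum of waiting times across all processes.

Schedule: | 10 0-4 | 11 4-11 | 12 11-15 | 14 15-17 | 15 17-24 | 13 24-32 |
Completion: 10=4  11=11  12=15  13=32  14=17  15=24
Turnaround (C−A): 10=4  11=7  12=6  13=20  14=4  15=9
Waiting = turnaround − burst: 10=0, 11=0, 12=2, 13=12, 14=2, 15=2
Total waiting = 0 + 0 + 2 + 12 + 2 + 2 = 18

18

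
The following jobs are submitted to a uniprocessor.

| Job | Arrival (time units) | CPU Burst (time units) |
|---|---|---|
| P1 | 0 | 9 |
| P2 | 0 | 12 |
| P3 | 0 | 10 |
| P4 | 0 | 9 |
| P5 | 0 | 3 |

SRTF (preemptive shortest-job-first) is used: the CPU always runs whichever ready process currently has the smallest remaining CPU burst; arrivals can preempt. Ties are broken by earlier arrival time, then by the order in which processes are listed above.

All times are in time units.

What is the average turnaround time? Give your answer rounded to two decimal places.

Timeline: | P5 0-3 | P1 3-12 | P4 12-21 | P3 21-31 | P2 31-43 |
Completion: P1=12  P2=43  P3=31  P4=21  P5=3
Turnaround times: P1=12, P2=43, P3=31, P4=21, P5=3
Average turnaround = (12+43+31+21+3) / 5 = 110/5 = 22.00

22.00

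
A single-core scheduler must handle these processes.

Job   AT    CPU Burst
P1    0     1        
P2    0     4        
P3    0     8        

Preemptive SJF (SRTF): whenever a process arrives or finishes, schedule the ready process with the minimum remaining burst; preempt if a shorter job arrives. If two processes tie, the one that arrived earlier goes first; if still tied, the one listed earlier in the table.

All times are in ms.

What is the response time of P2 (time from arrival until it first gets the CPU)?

Timeline: | P1 0-1 | P2 1-5 | P3 5-13 |
Completion: P1=1  P2=5  P3=13
Turnaround (C−A): P1=1  P2=5  P3=13
Response(P2) = first start − arrival = 1 − 0 = 1

1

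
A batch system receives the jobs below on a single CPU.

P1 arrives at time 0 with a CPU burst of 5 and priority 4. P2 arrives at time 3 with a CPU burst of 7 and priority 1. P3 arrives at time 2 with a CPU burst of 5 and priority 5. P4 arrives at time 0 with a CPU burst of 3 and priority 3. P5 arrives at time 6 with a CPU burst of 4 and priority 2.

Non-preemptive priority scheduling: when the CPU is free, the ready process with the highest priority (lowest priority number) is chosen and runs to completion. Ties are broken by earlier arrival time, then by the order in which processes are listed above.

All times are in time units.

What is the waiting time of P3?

Schedule: | P4 0-3 | P2 3-10 | P5 10-14 | P1 14-19 | P3 19-24 |
Completion: P1=19  P2=10  P3=24  P4=3  P5=14
Turnaround (C−A): P1=19  P2=7  P3=22  P4=3  P5=8
Waiting(P3) = turnaround − burst = 22 − 5 = 17

17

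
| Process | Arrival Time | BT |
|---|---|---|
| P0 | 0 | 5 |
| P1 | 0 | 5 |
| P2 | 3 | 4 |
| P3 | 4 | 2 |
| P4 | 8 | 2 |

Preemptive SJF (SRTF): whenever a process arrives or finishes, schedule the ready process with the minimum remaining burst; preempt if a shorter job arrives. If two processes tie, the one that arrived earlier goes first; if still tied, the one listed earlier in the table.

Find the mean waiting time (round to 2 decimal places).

Timeline: | P0 0-5 | P3 5-7 | P2 7-8 | P4 8-10 | P2 10-13 | P1 13-18 |
Completion: P0=5  P1=18  P2=13  P3=7  P4=10
Waiting times: P0=0, P1=13, P2=6, P3=1, P4=0
Average waiting = (0+13+6+1+0) / 5 = 20/5 = 4.00

4.00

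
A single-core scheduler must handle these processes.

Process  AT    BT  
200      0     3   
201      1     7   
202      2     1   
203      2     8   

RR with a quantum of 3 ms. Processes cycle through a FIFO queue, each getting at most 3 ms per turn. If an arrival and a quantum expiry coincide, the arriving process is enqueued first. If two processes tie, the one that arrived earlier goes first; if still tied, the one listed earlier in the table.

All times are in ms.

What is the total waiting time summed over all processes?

22

Gantt: | 200 0-3 | 201 3-6 | 202 6-7 | 203 7-10 | 201 10-13 | 203 13-16 | 201 16-17 | 203 17-19 |
Completion: 200=3  201=17  202=7  203=19
Turnaround (C−A): 200=3  201=16  202=5  203=17
Waiting = turnaround − burst: 200=0, 201=9, 202=4, 203=9
Total waiting = 0 + 9 + 4 + 9 = 22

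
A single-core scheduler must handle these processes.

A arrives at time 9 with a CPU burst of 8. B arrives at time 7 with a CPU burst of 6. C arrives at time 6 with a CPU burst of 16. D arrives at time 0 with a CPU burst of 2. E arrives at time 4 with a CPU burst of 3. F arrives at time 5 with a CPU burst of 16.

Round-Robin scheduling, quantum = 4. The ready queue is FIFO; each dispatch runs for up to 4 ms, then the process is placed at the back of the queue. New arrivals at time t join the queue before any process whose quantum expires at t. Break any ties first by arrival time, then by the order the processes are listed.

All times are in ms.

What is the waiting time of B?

20

Schedule: | D 0-2 | idle 2-4 | E 4-7 | F 7-11 | C 11-15 | B 15-19 | A 19-23 | F 23-27 | C 27-31 | B 31-33 | A 33-37 | F 37-41 | C 41-45 | F 45-49 | C 49-53 |
Completion: A=37  B=33  C=53  D=2  E=7  F=49
Turnaround (C−A): A=28  B=26  C=47  D=2  E=3  F=44
Waiting(B) = turnaround − burst = 26 − 6 = 20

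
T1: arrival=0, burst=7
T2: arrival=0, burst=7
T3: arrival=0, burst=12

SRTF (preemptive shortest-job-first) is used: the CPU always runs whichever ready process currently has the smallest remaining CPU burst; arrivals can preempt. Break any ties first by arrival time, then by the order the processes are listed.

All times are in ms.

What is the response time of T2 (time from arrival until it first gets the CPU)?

Gantt: | T1 0-7 | T2 7-14 | T3 14-26 |
Completion: T1=7  T2=14  T3=26
Turnaround (C−A): T1=7  T2=14  T3=26
Response(T2) = first start − arrival = 7 − 0 = 7

7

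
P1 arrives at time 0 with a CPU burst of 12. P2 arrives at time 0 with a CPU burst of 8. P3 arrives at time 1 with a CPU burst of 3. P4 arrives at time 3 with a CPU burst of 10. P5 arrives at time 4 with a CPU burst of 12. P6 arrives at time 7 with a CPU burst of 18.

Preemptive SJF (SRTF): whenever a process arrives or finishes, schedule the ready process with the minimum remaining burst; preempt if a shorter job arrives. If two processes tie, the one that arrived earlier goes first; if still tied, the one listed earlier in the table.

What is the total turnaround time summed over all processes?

Gantt: | P2 0-1 | P3 1-4 | P2 4-11 | P4 11-21 | P1 21-33 | P5 33-45 | P6 45-63 |
Completion: P1=33  P2=11  P3=4  P4=21  P5=45  P6=63
Turnaround = completion − arrival: P1=33, P2=11, P3=3, P4=18, P5=41, P6=56
Total turnaround = 33 + 11 + 3 + 18 + 41 + 56 = 162

162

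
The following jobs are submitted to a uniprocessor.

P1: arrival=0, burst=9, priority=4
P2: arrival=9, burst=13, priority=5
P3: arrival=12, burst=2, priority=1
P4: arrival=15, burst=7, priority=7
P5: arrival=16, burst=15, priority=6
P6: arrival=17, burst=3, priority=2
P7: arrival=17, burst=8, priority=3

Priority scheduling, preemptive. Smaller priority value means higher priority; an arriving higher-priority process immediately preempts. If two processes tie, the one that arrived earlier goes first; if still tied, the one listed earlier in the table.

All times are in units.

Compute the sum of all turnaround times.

127

Timeline: | P1 0-9 | P2 9-12 | P3 12-14 | P2 14-17 | P6 17-20 | P7 20-28 | P2 28-35 | P5 35-50 | P4 50-57 |
Completion: P1=9  P2=35  P3=14  P4=57  P5=50  P6=20  P7=28
Turnaround (C−A): P1=9  P2=26  P3=2  P4=42  P5=34  P6=3  P7=11
Turnaround = completion − arrival: P1=9, P2=26, P3=2, P4=42, P5=34, P6=3, P7=11
Total turnaround = 9 + 26 + 2 + 42 + 34 + 3 + 11 = 127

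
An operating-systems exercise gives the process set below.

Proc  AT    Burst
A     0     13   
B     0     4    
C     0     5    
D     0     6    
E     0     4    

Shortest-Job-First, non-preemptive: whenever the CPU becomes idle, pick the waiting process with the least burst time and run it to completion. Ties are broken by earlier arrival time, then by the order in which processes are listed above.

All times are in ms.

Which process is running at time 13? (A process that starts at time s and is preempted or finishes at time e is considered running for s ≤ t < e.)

Timeline: | B 0-4 | E 4-8 | C 8-13 | D 13-19 | A 19-32 |
Completion: A=32  B=4  C=13  D=19  E=8

D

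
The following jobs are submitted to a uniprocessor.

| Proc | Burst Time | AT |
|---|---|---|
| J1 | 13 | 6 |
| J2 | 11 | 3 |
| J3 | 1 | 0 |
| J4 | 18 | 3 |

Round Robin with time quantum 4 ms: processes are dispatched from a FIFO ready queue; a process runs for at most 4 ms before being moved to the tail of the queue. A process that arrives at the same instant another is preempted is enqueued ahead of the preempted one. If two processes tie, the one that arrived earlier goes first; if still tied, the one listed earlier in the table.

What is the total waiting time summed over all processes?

64

Schedule: | J3 0-1 | idle 1-3 | J2 3-7 | J4 7-11 | J1 11-15 | J2 15-19 | J4 19-23 | J1 23-27 | J2 27-30 | J4 30-34 | J1 34-38 | J4 38-42 | J1 42-43 | J4 43-45 |
Completion: J1=43  J2=30  J3=1  J4=45
Turnaround (C−A): J1=37  J2=27  J3=1  J4=42
Waiting = turnaround − burst: J1=24, J2=16, J3=0, J4=24
Total waiting = 24 + 16 + 0 + 24 = 64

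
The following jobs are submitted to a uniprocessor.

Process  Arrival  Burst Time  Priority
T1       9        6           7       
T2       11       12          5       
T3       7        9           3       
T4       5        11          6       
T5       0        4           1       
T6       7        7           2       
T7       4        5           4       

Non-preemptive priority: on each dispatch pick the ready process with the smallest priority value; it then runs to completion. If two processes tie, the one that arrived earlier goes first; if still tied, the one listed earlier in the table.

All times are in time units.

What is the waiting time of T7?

0

Gantt: | T5 0-4 | T7 4-9 | T6 9-16 | T3 16-25 | T2 25-37 | T4 37-48 | T1 48-54 |
Completion: T1=54  T2=37  T3=25  T4=48  T5=4  T6=16  T7=9
Waiting(T7) = turnaround − burst = 5 − 5 = 0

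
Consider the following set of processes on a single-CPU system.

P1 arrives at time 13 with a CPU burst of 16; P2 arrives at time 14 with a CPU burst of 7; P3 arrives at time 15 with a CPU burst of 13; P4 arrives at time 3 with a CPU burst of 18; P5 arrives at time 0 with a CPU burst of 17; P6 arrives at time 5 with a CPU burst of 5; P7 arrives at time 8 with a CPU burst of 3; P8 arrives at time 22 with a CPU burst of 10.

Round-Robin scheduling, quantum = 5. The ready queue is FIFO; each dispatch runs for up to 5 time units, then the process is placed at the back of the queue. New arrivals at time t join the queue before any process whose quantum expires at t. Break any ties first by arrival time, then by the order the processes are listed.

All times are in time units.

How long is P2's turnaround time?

Schedule: | P5 0-5 | P4 5-10 | P6 10-15 | P5 15-20 | P7 20-23 | P4 23-28 | P1 28-33 | P2 33-38 | P3 38-43 | P5 43-48 | P8 48-53 | P4 53-58 | P1 58-63 | P2 63-65 | P3 65-70 | P5 70-72 | P8 72-77 | P4 77-80 | P1 80-85 | P3 85-88 | P1 88-89 |
Completion: P1=89  P2=65  P3=88  P4=80  P5=72  P6=15  P7=23  P8=77
Turnaround (C−A): P1=76  P2=51  P3=73  P4=77  P5=72  P6=10  P7=15  P8=55
Turnaround(P2) = completion − arrival = 65 − 14 = 51

51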